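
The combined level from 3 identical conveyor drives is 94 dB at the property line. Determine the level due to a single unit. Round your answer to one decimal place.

89.2 dB

For N identical incoherent sources L_total = L₁ + 10·log₁₀ N, so L₁ = 94 − 10·log₁₀(3) = 94 − 4.771.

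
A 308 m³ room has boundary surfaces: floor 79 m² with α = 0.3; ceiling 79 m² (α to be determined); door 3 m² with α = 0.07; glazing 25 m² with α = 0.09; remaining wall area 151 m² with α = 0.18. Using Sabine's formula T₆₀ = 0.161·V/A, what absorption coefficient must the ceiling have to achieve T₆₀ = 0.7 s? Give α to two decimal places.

A = 0.161·V/T₆₀ = 0.161·308/0.7 = 70.84 m² sabins.
Absorption from the other surfaces = 79·0.3 + 3·0.07 + 25·0.09 + 151·0.18 = 53.34 m², so the ceiling must supply 17.50 m² over 79 m².
α = 17.50/79 = 0.222.

0.22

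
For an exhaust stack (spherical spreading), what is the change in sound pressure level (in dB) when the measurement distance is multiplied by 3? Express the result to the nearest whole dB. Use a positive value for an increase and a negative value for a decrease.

With spherical spreading the level changes by −20·log₁₀(r₂/r₁).
ΔL = −20·log₁₀(3) = -9.54 dB.

-10 dB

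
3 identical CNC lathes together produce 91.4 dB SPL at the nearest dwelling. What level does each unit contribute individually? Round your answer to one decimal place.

86.6 dB SPL

3 equal contributions raise the level by 10·log₁₀ 3 = 4.771 dB, so each unit alone gives 91.4 − 4.771.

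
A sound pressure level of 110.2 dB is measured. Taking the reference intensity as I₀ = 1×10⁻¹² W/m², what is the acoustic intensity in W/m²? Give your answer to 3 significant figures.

0.105 W/m²

I/I₀ = 10^(110.2/10) = 1.047e+11, so I = 1.047e+11 × 10⁻¹² W/m².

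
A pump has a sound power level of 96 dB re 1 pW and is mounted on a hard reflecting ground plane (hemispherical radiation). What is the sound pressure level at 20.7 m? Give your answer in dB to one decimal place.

61.7 dB

The power spreads over a hemisphere of area 2π·r², so L_p = L_w − 10·log₁₀(2π·r²).
2π·r² = 2692 m², 10·log₁₀ of that is 34.301 dB.
L_p = 96 − 34.301 = 61.70 dB.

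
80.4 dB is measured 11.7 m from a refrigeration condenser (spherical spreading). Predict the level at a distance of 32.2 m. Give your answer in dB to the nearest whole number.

72 dB

For a point source, L₂ = L₁ − 20·log₁₀(r₂/r₁).
L₂ = 80.4 − 20·log₁₀(32.2/11.7) = 80.4 − 8.793 = 71.61 dB.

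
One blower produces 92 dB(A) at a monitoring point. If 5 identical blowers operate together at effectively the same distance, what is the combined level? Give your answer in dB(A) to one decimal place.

99.0 dB(A)

L_total = L₁ + 10·log₁₀ N for N identical incoherent sources.
L_total = 92 + 10·log₁₀(5) = 92 + 6.990 = 98.99 dB(A).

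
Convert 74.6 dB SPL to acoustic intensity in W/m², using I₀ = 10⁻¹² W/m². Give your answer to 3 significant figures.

L = 10·log₁₀(I/I₀) ⇒ I = I₀·10^(L/10) = 10⁻¹² × 10^7.46.

2.88e-05 W/m²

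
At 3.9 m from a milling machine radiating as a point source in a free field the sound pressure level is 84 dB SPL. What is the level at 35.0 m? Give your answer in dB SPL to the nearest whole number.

Spherical spreading from a point source gives a 20·log₁₀(r₂/r₁) drop.
L₂ = 84 − 20·log₁₀(35.0/3.9) = 84 − 19.060 = 64.94 dB SPL.

65 dB SPL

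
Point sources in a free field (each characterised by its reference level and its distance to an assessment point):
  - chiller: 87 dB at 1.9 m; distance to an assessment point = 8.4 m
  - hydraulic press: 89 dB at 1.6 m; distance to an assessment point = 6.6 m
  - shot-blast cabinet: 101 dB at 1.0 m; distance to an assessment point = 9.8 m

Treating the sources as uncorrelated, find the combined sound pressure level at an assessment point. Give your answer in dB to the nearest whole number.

83 dB

Propagate each source to the receiver with L = L_ref − 20·log₁₀(r/r_ref), then add intensities.
chiller: 87 − 20·log₁₀(8.4/1.9) = 87 − 12.91 = 74.09 dB.
hydraulic press: 89 − 20·log₁₀(6.6/1.6) = 89 − 12.31 = 76.69 dB.
shot-blast cabinet: 101 − 20·log₁₀(9.8/1.0) = 101 − 19.82 = 81.18 dB.
Σ 10^(L/10) = 2.034e+08 → L_total = 10·log₁₀(2.034e+08) = 83.08 dB.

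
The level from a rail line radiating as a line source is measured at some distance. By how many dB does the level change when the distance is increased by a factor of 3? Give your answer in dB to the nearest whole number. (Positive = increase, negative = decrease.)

With cylindrical spreading the level changes by −10·log₁₀(r₂/r₁).
ΔL = −10·log₁₀(3) = -4.77 dB.

-5 dB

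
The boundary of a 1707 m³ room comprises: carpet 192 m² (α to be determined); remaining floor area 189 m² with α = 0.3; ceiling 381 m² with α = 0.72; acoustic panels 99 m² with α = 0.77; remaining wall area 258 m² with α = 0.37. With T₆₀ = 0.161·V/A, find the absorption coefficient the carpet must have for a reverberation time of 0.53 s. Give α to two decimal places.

0.08

From T₆₀ = 0.161·V/A, the target T₆₀ = 0.53 s needs A = 0.161·1707/0.53 = 518.54 m².
Absorption from the other surfaces = 189·0.3 + 381·0.72 + 99·0.77 + 258·0.37 = 502.71 m², so the carpet must supply 15.83 m² over 192 m².
α = 15.83/192 = 0.082.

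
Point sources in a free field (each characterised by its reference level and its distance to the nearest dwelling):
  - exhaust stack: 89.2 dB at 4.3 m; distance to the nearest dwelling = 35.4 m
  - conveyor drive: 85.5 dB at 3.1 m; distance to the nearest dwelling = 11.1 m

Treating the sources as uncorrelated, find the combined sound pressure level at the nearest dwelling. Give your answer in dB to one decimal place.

76.0 dB

First find each source's level at the receiver (point-source: −20·log₁₀(r/r_ref)), then combine on an intensity basis.
exhaust stack: 89.2 − 20·log₁₀(35.4/4.3) = 89.2 − 18.31 = 70.89 dB.
conveyor drive: 85.5 − 20·log₁₀(11.1/3.1) = 85.5 − 11.08 = 74.42 dB.
Σ 10^(L/10) = 3.995e+07 → L_total = 10·log₁₀(3.995e+07) = 76.01 dB.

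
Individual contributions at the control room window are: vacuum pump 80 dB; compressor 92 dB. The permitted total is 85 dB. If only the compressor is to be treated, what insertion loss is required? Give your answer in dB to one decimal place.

8.7 dB

The untreated sources together contribute 10^(80/10) = 1.000e+08, i.e. 80.00 dB.
The limit corresponds to 10^(85/10) = 3.162e+08; subtracting the fixed part leaves 2.162e+08 for the compressor, i.e. 83.35 dB.
So the compressor must be reduced from 92 to 83.35 dB: IL = 8.65 dB.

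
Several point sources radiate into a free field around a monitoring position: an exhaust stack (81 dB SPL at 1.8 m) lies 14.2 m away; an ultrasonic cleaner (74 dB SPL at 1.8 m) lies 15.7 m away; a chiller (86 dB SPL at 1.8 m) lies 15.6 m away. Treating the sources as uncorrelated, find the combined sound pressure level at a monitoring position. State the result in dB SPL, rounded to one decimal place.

Propagate each source to the receiver with L = L_ref − 20·log₁₀(r/r_ref), then add intensities.
exhaust stack: 81 − 20·log₁₀(14.2/1.8) = 81 − 17.94 = 63.06 dB SPL.
ultrasonic cleaner: 74 − 20·log₁₀(15.7/1.8) = 74 − 18.81 = 55.19 dB SPL.
chiller: 86 − 20·log₁₀(15.6/1.8) = 86 − 18.76 = 67.24 dB SPL.
Σ 10^(L/10) = 7.653e+06 → L_total = 10·log₁₀(7.653e+06) = 68.84 dB SPL.

68.8 dB SPL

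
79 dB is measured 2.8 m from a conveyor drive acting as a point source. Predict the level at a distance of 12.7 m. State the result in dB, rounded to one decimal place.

65.9 dB

For a point source, L₂ = L₁ − 20·log₁₀(r₂/r₁).
L₂ = 79 − 20·log₁₀(12.7/2.8) = 79 − 13.133 = 65.87 dB.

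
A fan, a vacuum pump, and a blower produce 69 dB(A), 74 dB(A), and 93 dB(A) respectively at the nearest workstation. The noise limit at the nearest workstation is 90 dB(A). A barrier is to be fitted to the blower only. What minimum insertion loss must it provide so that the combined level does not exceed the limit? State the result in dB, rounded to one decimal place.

3.1 dB

Everything except the blower sums to 10^(69/10) + 10^(74/10) = 3.306e+07 in linear terms, 75.19 dB(A).
The limit corresponds to 10^(90/10) = 1.000e+09; subtracting the fixed part leaves 9.669e+08 for the blower, i.e. 89.85 dB(A).
Required insertion loss = 93 − 89.85 = 3.15 dB.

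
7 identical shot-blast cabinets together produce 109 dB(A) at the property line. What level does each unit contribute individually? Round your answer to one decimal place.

100.5 dB(A)

7 equal contributions raise the level by 10·log₁₀ 7 = 8.451 dB, so each unit alone gives 109 − 8.451.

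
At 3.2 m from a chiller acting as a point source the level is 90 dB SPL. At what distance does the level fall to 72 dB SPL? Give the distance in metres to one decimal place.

25.4 m

The 18.0 dB drop corresponds to a distance ratio of 10^(18.0/20) for a point source.
r₂ = 3.2·10^((90−72)/20) = 3.2·10^(18.0/20) = 25.42 m.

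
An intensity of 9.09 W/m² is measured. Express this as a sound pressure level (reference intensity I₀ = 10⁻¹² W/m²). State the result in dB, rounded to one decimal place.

L = 10·log₁₀(I/I₀) = 10·log₁₀(9.09/10⁻¹²) = 10·log₁₀(9.09×10^12).
L = 10·(0.9586 + 12) = 129.59 dB.

129.6 dB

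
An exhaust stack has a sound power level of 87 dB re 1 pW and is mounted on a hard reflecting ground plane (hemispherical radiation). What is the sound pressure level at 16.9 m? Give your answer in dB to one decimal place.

The power spreads over a hemisphere of area 2π·r², so L_p = L_w − 10·log₁₀(2π·r²).
2π·r² = 1795 m², 10·log₁₀ of that is 32.540 dB.
L_p = 87 − 32.540 = 54.46 dB.

54.5 dB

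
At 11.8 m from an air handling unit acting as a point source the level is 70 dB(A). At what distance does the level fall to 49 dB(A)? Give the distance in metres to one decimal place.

For a point source L₁ − L₂ = 20·log₁₀(r₂/r₁), so r₂ = r₁·10^((L₁−L₂)/20).
r₂ = 11.8·10^((70−49)/20) = 11.8·10^(21.0/20) = 132.40 m.

132.4 m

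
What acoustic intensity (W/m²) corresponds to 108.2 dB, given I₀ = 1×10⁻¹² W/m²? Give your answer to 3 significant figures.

I/I₀ = 10^(108.2/10) = 6.607e+10, so I = 6.607e+10 × 10⁻¹² W/m².

0.0661 W/m²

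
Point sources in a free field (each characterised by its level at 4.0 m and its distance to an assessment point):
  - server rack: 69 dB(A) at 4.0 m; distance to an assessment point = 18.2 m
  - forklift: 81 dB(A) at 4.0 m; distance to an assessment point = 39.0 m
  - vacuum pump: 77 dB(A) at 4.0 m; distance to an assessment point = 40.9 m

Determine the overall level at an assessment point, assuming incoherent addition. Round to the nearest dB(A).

63 dB(A)

First find each source's level at the receiver (point-source: −20·log₁₀(r/r_ref)), then combine on an intensity basis.
server rack: 69 − 20·log₁₀(18.2/4.0) = 69 − 13.16 = 55.84 dB(A).
forklift: 81 − 20·log₁₀(39.0/4.0) = 81 − 19.78 = 61.22 dB(A).
vacuum pump: 77 − 20·log₁₀(40.9/4.0) = 77 − 20.19 = 56.81 dB(A).
Σ 10^(L/10) = 2.187e+06 → L_total = 10·log₁₀(2.187e+06) = 63.40 dB(A).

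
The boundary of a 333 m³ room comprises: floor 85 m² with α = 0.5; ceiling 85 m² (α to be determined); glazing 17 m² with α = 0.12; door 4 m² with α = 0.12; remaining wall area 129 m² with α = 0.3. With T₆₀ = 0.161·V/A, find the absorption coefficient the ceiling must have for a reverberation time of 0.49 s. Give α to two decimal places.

0.30

Required total absorption A = 0.161·333/0.49 = 109.41 m².
Absorption from the other surfaces = 85·0.5 + 17·0.12 + 4·0.12 + 129·0.3 = 83.72 m², so the ceiling must supply 25.69 m² over 85 m².
α = 25.69/85 = 0.302.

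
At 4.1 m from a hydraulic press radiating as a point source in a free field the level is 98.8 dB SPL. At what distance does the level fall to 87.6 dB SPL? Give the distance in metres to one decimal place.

14.9 m

The 11.2 dB drop corresponds to a distance ratio of 10^(11.2/20) for a point source.
r₂ = 4.1·10^((98.8−87.6)/20) = 4.1·10^(11.2/20) = 14.89 m.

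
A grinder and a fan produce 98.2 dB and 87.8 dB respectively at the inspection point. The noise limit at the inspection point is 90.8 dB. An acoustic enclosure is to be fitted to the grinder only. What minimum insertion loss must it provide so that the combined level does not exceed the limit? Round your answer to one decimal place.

10.4 dB

The untreated sources together contribute 10^(87.8/10) = 6.026e+08, i.e. 87.80 dB.
To meet 90.8 dB overall, the treated grinder may contribute at most 10^(90.8/10) − 6.026e+08 = 5.997e+08, i.e. 87.78 dB.
So the grinder must be reduced from 98.2 to 87.78 dB: IL = 10.42 dB.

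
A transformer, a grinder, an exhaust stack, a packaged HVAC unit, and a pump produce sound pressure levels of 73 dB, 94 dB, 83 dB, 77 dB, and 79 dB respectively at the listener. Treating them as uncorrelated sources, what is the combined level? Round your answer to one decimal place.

94.6 dB

Incoherent sources combine by intensity addition: L_total = 10·log₁₀(Σ 10^(L_i/10)).
Σ 10^(L/10) = 10^(73/10) + 10^(94/10) + 10^(83/10) + 10^(77/10) + 10^(79/10) = 2.861e+09.
L_total = 10·log₁₀(2.861e+09) = 94.57 dB.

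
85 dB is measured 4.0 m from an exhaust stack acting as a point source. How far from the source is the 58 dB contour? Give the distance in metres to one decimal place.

89.5 m

For a point source L₁ − L₂ = 20·log₁₀(r₂/r₁), so r₂ = r₁·10^((L₁−L₂)/20).
r₂ = 4.0·10^((85−58)/20) = 4.0·10^(27.0/20) = 89.55 m.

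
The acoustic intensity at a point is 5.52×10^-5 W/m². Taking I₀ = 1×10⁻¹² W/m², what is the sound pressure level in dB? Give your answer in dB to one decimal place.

L = 10·log₁₀(I/I₀) = 10·log₁₀(5.52×10^-5/10⁻¹²) = 10·log₁₀(5.52×10^7).
L = 10·(0.7419 + 7) = 77.42 dB.

77.4 dB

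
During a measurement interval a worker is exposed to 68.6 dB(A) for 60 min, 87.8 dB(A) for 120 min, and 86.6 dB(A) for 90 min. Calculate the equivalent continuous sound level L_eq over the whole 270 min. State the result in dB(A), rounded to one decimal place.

86.3 dB(A)

The energy average is taken in the linear domain: L_eq = 10·log₁₀[(Σ tᵢ·10^(Lᵢ/10))/T], T = 270 min.
Σ tᵢ·10^(Lᵢ/10) = 60·10^(68.6/10) + 120·10^(87.8/10) + 90·10^(86.6/10) = 1.139e+11.
L_eq = 10·log₁₀(1.139e+11/270) = 86.25 dB(A).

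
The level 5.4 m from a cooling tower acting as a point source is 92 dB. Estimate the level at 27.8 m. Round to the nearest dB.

78 dB

For a point source, L₂ = L₁ − 20·log₁₀(r₂/r₁).
L₂ = 92 − 20·log₁₀(27.8/5.4) = 92 − 14.233 = 77.77 dB.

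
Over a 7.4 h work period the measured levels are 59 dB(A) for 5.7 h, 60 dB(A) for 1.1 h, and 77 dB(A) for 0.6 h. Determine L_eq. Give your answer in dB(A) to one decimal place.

Weight each interval's intensity by its duration and average over T = 7.4 h:
Σ tᵢ·10^(Lᵢ/10) = 5.7·10^(59/10) + 1.1·10^(60/10) + 0.6·10^(77/10) = 3.570e+07.
L_eq = 10·log₁₀(3.570e+07/7.4) = 66.83 dB(A).

66.8 dB(A)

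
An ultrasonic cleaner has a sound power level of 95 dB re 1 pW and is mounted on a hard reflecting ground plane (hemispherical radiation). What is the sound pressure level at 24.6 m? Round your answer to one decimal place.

Free-field hemispherical radiation: L_p = L_w − 10·log₁₀(2π·r²), r = 24.6 m.
2π·r² = 3802 m², 10·log₁₀ of that is 35.801 dB.
L_p = 95 − 35.801 = 59.20 dB.

59.2 dB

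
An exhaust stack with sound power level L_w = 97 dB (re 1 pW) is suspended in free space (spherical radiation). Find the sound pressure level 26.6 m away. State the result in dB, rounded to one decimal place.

57.5 dB

Free-field spherical radiation: L_p = L_w − 10·log₁₀(4π·r²), r = 26.6 m.
4π·r² = 8891 m², 10·log₁₀ of that is 39.490 dB.
L_p = 97 − 39.490 = 57.51 dB.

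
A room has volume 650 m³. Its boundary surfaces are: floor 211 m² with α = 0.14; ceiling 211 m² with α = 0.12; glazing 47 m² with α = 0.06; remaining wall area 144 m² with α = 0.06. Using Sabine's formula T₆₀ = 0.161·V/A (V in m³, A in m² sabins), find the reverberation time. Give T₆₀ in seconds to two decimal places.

1.58 s

Summing Sᵢαᵢ: 211·0.14 + 211·0.12 + 47·0.06 + 144·0.06 = 66.32 m².
T₆₀ = 0.161 × 650 / 66.32 = 1.578 s.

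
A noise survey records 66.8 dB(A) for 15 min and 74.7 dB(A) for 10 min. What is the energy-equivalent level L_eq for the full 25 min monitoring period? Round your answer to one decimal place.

Weight each interval's intensity by its duration and average over T = 25 min:
Σ tᵢ·10^(Lᵢ/10) = 15·10^(66.8/10) + 10·10^(74.7/10) = 3.669e+08.
L_eq = 10·log₁₀(3.669e+08/25) = 71.67 dB(A).

71.7 dB(A)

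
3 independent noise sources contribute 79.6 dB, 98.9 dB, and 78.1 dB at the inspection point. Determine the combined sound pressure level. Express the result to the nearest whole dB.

For uncorrelated sources the intensities add, so convert each level to linear form, sum, and take 10·log₁₀ of the total.
Σ 10^(L/10) = 10^(79.6/10) + 10^(98.9/10) + 10^(78.1/10) = 7.918e+09.
L_total = 10·log₁₀(7.918e+09) = 98.99 dB.

99 dB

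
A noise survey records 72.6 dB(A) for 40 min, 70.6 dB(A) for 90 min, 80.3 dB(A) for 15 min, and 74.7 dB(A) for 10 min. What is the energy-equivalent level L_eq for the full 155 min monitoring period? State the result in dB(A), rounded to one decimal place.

The energy average is taken in the linear domain: L_eq = 10·log₁₀[(Σ tᵢ·10^(Lᵢ/10))/T], T = 155 min.
Σ tᵢ·10^(Lᵢ/10) = 40·10^(72.6/10) + 90·10^(70.6/10) + 15·10^(80.3/10) + 10·10^(74.7/10) = 3.664e+09.
L_eq = 10·log₁₀(3.664e+09/155) = 73.74 dB(A).

73.7 dB(A)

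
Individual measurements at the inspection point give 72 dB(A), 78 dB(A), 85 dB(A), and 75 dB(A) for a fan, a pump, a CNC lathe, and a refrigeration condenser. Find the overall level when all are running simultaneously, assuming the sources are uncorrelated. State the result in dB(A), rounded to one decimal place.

For uncorrelated sources the intensities add, so convert each level to linear form, sum, and take 10·log₁₀ of the total.
Σ 10^(L/10) = 10^(72/10) + 10^(78/10) + 10^(85/10) + 10^(75/10) = 4.268e+08.
L_total = 10·log₁₀(4.268e+08) = 86.30 dB(A).

86.3 dB(A)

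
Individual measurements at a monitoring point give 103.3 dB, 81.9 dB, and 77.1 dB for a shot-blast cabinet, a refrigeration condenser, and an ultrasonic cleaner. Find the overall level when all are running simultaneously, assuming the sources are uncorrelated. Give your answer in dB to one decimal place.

For uncorrelated sources the intensities add, so convert each level to linear form, sum, and take 10·log₁₀ of the total.
Σ 10^(L/10) = 10^(103.3/10) + 10^(81.9/10) + 10^(77.1/10) = 2.159e+10.
L_total = 10·log₁₀(2.159e+10) = 103.34 dB.

103.3 dB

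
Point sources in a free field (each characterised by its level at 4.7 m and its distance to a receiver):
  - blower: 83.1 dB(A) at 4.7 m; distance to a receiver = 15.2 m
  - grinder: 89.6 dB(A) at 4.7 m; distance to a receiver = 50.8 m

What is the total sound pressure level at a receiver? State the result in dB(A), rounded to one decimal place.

Propagate each source to the receiver with L = L_ref − 20·log₁₀(r/r_ref), then add intensities.
blower: 83.1 − 20·log₁₀(15.2/4.7) = 83.1 − 10.19 = 72.91 dB(A).
grinder: 89.6 − 20·log₁₀(50.8/4.7) = 89.6 − 20.68 = 68.92 dB(A).
Σ 10^(L/10) = 2.733e+07 → L_total = 10·log₁₀(2.733e+07) = 74.37 dB(A).

74.4 dB(A)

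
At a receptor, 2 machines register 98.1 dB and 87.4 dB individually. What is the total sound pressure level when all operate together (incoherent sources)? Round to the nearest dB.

For uncorrelated sources the intensities add, so convert each level to linear form, sum, and take 10·log₁₀ of the total.
Σ 10^(L/10) = 10^(98.1/10) + 10^(87.4/10) = 7.006e+09.
L_total = 10·log₁₀(7.006e+09) = 98.45 dB.

98 dB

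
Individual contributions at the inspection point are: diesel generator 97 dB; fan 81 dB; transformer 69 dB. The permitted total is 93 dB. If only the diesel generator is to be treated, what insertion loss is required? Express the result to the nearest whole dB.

4 dB

Fixed contribution from the other sources: Σ 10^(L/10) = 10^(81/10) + 10^(69/10) = 1.338e+08 (81.27 dB).
The limit corresponds to 10^(93/10) = 1.995e+09; subtracting the fixed part leaves 1.861e+09 for the diesel generator, i.e. 92.70 dB.
So the diesel generator must be reduced from 97 to 92.70 dB: IL = 4.30 dB.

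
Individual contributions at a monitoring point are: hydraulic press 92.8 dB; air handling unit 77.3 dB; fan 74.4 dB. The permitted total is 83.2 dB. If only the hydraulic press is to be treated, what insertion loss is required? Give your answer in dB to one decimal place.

11.7 dB

The untreated sources together contribute 10^(77.3/10) + 10^(74.4/10) = 8.125e+07, i.e. 79.10 dB.
The limit corresponds to 10^(83.2/10) = 2.089e+08; subtracting the fixed part leaves 1.277e+08 for the hydraulic press, i.e. 81.06 dB.
Required insertion loss = 92.8 − 81.06 = 11.74 dB.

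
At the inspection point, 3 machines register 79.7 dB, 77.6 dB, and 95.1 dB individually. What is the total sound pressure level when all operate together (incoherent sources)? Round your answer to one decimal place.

For uncorrelated sources the intensities add, so convert each level to linear form, sum, and take 10·log₁₀ of the total.
Σ 10^(L/10) = 10^(79.7/10) + 10^(77.6/10) + 10^(95.1/10) = 3.387e+09.
L_total = 10·log₁₀(3.387e+09) = 95.30 dB.

95.3 dB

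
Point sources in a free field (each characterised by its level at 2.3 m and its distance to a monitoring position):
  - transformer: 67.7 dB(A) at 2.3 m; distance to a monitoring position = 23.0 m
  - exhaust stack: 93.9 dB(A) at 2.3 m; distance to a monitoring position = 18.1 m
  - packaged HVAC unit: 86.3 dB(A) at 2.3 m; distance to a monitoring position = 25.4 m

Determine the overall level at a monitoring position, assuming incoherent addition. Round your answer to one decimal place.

76.4 dB(A)

First find each source's level at the receiver (point-source: −20·log₁₀(r/r_ref)), then combine on an intensity basis.
transformer: 67.7 − 20·log₁₀(23.0/2.3) = 67.7 − 20.00 = 47.70 dB(A).
exhaust stack: 93.9 − 20·log₁₀(18.1/2.3) = 93.9 − 17.92 = 75.98 dB(A).
packaged HVAC unit: 86.3 − 20·log₁₀(25.4/2.3) = 86.3 − 20.86 = 65.44 dB(A).
Σ 10^(L/10) = 4.319e+07 → L_total = 10·log₁₀(4.319e+07) = 76.35 dB(A).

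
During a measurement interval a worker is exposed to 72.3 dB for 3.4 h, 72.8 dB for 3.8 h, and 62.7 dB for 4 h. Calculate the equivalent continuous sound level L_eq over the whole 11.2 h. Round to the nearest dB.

L_eq = 10·log₁₀[(1/T)·Σ tᵢ·10^(Lᵢ/10)] with T = 11.2 h.
Σ tᵢ·10^(Lᵢ/10) = 3.4·10^(72.3/10) + 3.8·10^(72.8/10) + 4·10^(62.7/10) = 1.376e+08.
L_eq = 10·log₁₀(1.376e+08/11.2) = 70.89 dB.

71 dB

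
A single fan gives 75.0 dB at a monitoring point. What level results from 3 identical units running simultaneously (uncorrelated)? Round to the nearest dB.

80 dB

N identical incoherent sources raise the level by 10·log₁₀ N.
L_total = 75.0 + 10·log₁₀(3) = 75.0 + 4.771 = 79.77 dB.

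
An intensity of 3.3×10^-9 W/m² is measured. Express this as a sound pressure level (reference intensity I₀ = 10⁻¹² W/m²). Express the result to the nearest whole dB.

I/I₀ = 3.3×10^-9/10⁻¹² = 3.3×10^3, and L = 10·log₁₀(I/I₀).
L = 10·(0.5185 + 3) = 35.19 dB.

35 dB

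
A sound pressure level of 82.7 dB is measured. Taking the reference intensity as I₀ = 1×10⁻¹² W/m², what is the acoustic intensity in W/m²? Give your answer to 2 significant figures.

I = I₀·10^(L/10) = 10⁻¹² × 10^(82.7/10) = 10^(-3.730).

0.00019 W/m²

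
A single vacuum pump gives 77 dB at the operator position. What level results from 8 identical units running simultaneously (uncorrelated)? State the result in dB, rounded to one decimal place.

With 8 equal, uncorrelated contributions the intensity is 8× that of one unit, giving a rise of 10·log₁₀ 8.
L_total = 77 + 10·log₁₀(8) = 77 + 9.031 = 86.03 dB.

86.0 dB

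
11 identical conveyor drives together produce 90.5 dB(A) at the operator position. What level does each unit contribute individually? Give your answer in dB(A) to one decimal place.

For N identical incoherent sources L_total = L₁ + 10·log₁₀ N, so L₁ = 90.5 − 10·log₁₀(11) = 90.5 − 10.414.

80.1 dB(A)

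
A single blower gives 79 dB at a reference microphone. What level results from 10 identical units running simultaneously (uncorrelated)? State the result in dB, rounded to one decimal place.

L_total = L₁ + 10·log₁₀ N for N identical incoherent sources.
L_total = 79 + 10·log₁₀(10) = 79 + 10.000 = 89.00 dB.

89.0 dB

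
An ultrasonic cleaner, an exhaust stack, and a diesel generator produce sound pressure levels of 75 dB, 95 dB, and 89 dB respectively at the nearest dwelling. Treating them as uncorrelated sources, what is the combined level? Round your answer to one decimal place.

96.0 dB

For uncorrelated sources the intensities add, so convert each level to linear form, sum, and take 10·log₁₀ of the total.
Σ 10^(L/10) = 10^(75/10) + 10^(95/10) + 10^(89/10) = 3.988e+09.
L_total = 10·log₁₀(3.988e+09) = 96.01 dB.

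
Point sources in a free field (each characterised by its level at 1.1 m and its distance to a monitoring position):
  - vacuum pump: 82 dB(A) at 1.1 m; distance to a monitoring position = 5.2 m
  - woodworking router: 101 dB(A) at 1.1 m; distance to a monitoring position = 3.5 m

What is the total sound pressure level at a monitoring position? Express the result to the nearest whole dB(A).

91 dB(A)

First find each source's level at the receiver (point-source: −20·log₁₀(r/r_ref)), then combine on an intensity basis.
vacuum pump: 82 − 20·log₁₀(5.2/1.1) = 82 − 13.49 = 68.51 dB(A).
woodworking router: 101 − 20·log₁₀(3.5/1.1) = 101 − 10.05 = 90.95 dB(A).
Σ 10^(L/10) = 1.251e+09 → L_total = 10·log₁₀(1.251e+09) = 90.97 dB(A).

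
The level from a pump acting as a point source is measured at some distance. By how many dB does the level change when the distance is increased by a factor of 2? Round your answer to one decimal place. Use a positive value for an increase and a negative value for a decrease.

-6.0 dB

With spherical spreading the level changes by −20·log₁₀(r₂/r₁).
ΔL = −20·log₁₀(2) = -6.02 dB.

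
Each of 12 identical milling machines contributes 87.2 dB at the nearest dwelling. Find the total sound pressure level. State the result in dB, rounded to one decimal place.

N identical incoherent sources raise the level by 10·log₁₀ N.
L_total = 87.2 + 10·log₁₀(12) = 87.2 + 10.792 = 97.99 dB.

98.0 dB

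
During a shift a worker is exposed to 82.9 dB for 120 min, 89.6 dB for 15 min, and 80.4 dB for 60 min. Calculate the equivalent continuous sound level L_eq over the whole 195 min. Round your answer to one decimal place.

The energy average is taken in the linear domain: L_eq = 10·log₁₀[(Σ tᵢ·10^(Lᵢ/10))/T], T = 195 min.
Σ tᵢ·10^(Lᵢ/10) = 120·10^(82.9/10) + 15·10^(89.6/10) + 60·10^(80.4/10) = 4.366e+10.
L_eq = 10·log₁₀(4.366e+10/195) = 83.50 dB.

83.5 dB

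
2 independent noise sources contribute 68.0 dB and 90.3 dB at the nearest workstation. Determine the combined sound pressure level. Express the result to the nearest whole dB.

90 dB

For uncorrelated sources the intensities add, so convert each level to linear form, sum, and take 10·log₁₀ of the total.
Σ 10^(L/10) = 10^(68.0/10) + 10^(90.3/10) = 1.078e+09.
L_total = 10·log₁₀(1.078e+09) = 90.33 dB.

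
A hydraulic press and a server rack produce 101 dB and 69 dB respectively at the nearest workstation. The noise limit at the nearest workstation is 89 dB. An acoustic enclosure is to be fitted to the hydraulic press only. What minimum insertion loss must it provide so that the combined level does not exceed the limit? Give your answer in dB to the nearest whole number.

Fixed contribution from the other source: Σ 10^(L/10) = 10^(69/10) = 7.943e+06 (69.00 dB).
To meet 89 dB overall, the treated hydraulic press may contribute at most 10^(89/10) − 7.943e+06 = 7.864e+08, i.e. 88.96 dB.
Required insertion loss = 101 − 88.96 = 12.04 dB.

12 dB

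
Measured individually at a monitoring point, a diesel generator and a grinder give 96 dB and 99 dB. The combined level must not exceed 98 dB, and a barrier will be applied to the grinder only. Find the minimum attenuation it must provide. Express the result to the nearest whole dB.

The untreated sources together contribute 10^(96/10) = 3.981e+09, i.e. 96.00 dB.
To meet 98 dB overall, the treated grinder may contribute at most 10^(98/10) − 3.981e+09 = 2.329e+09, i.e. 93.67 dB.
So the grinder must be reduced from 99 to 93.67 dB: IL = 5.33 dB.

5 dB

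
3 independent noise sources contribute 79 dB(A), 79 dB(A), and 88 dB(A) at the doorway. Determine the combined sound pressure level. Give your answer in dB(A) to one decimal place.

89.0 dB(A)

For uncorrelated sources the intensities add, so convert each level to linear form, sum, and take 10·log₁₀ of the total.
Σ 10^(L/10) = 10^(79/10) + 10^(79/10) + 10^(88/10) = 7.898e+08.
L_total = 10·log₁₀(7.898e+08) = 88.98 dB(A).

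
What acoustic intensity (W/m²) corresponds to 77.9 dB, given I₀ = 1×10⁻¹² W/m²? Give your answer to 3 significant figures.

6.17e-05 W/m²

L = 10·log₁₀(I/I₀) ⇒ I = I₀·10^(L/10) = 10⁻¹² × 10^7.79.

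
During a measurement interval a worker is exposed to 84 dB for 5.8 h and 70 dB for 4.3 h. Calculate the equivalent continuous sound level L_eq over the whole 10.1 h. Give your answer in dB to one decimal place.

81.7 dB

The energy average is taken in the linear domain: L_eq = 10·log₁₀[(Σ tᵢ·10^(Lᵢ/10))/T], T = 10.1 h.
Σ tᵢ·10^(Lᵢ/10) = 5.8·10^(84/10) + 4.3·10^(70/10) = 1.500e+09.
L_eq = 10·log₁₀(1.500e+09/10.1) = 81.72 dB.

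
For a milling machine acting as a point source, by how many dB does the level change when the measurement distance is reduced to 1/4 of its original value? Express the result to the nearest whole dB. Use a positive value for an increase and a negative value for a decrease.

With spherical spreading the level changes by −20·log₁₀(r₂/r₁).
ΔL = −20·log₁₀(0.25) = +12.04 dB.

+12 dB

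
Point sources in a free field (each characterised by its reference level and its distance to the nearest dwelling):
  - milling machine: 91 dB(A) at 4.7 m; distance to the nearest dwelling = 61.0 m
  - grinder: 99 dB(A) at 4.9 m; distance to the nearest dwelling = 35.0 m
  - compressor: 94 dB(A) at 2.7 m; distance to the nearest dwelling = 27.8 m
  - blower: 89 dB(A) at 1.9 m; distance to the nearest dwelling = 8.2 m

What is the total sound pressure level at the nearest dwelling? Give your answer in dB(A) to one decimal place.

83.6 dB(A)

Apply inverse-square spreading to bring every level to the receiver, then sum 10^(L/10).
milling machine: 91 − 20·log₁₀(61.0/4.7) = 91 − 22.26 = 68.74 dB(A).
grinder: 99 − 20·log₁₀(35.0/4.9) = 99 − 17.08 = 81.92 dB(A).
compressor: 94 − 20·log₁₀(27.8/2.7) = 94 − 20.25 = 73.75 dB(A).
blower: 89 − 20·log₁₀(8.2/1.9) = 89 − 12.70 = 76.30 dB(A).
Σ 10^(L/10) = 2.295e+08 → L_total = 10·log₁₀(2.295e+08) = 83.61 dB(A).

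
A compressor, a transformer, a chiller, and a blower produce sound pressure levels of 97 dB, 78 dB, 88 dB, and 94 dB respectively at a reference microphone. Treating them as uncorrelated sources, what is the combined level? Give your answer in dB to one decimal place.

For uncorrelated sources the intensities add, so convert each level to linear form, sum, and take 10·log₁₀ of the total.
Σ 10^(L/10) = 10^(97/10) + 10^(78/10) + 10^(88/10) + 10^(94/10) = 8.218e+09.
L_total = 10·log₁₀(8.218e+09) = 99.15 dB.

99.1 dB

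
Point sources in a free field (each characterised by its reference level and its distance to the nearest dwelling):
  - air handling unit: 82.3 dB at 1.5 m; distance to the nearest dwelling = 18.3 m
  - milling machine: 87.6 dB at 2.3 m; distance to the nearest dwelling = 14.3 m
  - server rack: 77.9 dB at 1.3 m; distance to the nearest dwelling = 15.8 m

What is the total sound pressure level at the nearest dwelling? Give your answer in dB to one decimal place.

72.2 dB

Apply inverse-square spreading to bring every level to the receiver, then sum 10^(L/10).
air handling unit: 82.3 − 20·log₁₀(18.3/1.5) = 82.3 − 21.73 = 60.57 dB.
milling machine: 87.6 − 20·log₁₀(14.3/2.3) = 87.6 − 15.87 = 71.73 dB.
server rack: 77.9 − 20·log₁₀(15.8/1.3) = 77.9 − 21.69 = 56.21 dB.
Σ 10^(L/10) = 1.644e+07 → L_total = 10·log₁₀(1.644e+07) = 72.16 dB.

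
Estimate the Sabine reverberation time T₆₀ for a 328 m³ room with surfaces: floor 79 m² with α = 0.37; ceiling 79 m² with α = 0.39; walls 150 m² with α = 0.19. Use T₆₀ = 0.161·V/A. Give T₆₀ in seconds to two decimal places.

0.60 s

A = Σ Sᵢαᵢ = 79·0.37 + 79·0.39 + 150·0.19 = 88.54 m².
T₆₀ = 0.161 × 328 / 88.54 = 0.596 s.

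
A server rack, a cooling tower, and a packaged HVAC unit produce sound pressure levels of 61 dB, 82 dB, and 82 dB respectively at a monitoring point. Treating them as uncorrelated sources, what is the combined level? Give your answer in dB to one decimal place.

Incoherent sources combine by intensity addition: L_total = 10·log₁₀(Σ 10^(L_i/10)).
Σ 10^(L/10) = 10^(61/10) + 10^(82/10) + 10^(82/10) = 3.182e+08.
L_total = 10·log₁₀(3.182e+08) = 85.03 dB.

85.0 dB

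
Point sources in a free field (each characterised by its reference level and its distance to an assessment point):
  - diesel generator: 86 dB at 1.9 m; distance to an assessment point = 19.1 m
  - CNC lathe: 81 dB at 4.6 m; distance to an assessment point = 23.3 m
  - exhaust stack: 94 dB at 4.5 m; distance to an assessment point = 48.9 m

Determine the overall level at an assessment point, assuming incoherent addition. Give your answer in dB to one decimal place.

74.8 dB

Propagate each source to the receiver with L = L_ref − 20·log₁₀(r/r_ref), then add intensities.
diesel generator: 86 − 20·log₁₀(19.1/1.9) = 86 − 20.05 = 65.95 dB.
CNC lathe: 81 − 20·log₁₀(23.3/4.6) = 81 − 14.09 = 66.91 dB.
exhaust stack: 94 − 20·log₁₀(48.9/4.5) = 94 − 20.72 = 73.28 dB.
Σ 10^(L/10) = 3.012e+07 → L_total = 10·log₁₀(3.012e+07) = 74.79 dB.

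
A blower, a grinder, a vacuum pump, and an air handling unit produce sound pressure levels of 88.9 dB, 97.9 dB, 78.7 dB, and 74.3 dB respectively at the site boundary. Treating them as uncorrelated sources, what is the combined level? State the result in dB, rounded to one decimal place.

98.5 dB

For uncorrelated sources the intensities add, so convert each level to linear form, sum, and take 10·log₁₀ of the total.
Σ 10^(L/10) = 10^(88.9/10) + 10^(97.9/10) + 10^(78.7/10) + 10^(74.3/10) = 7.043e+09.
L_total = 10·log₁₀(7.043e+09) = 98.48 dB.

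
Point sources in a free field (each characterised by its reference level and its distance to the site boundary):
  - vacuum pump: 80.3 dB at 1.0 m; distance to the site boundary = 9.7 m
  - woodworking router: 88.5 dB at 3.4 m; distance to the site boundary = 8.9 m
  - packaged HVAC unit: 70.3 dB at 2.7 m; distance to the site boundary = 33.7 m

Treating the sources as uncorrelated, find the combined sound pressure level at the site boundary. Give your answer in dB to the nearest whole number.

80 dB

First find each source's level at the receiver (point-source: −20·log₁₀(r/r_ref)), then combine on an intensity basis.
vacuum pump: 80.3 − 20·log₁₀(9.7/1.0) = 80.3 − 19.74 = 60.56 dB.
woodworking router: 88.5 − 20·log₁₀(8.9/3.4) = 88.5 − 8.36 = 80.14 dB.
packaged HVAC unit: 70.3 − 20·log₁₀(33.7/2.7) = 70.3 − 21.93 = 48.37 dB.
Σ 10^(L/10) = 1.045e+08 → L_total = 10·log₁₀(1.045e+08) = 80.19 dB.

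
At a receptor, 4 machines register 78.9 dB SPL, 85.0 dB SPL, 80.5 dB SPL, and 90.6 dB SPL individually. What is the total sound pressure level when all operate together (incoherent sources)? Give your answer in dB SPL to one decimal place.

For uncorrelated sources the intensities add, so convert each level to linear form, sum, and take 10·log₁₀ of the total.
Σ 10^(L/10) = 10^(78.9/10) + 10^(85.0/10) + 10^(80.5/10) + 10^(90.6/10) = 1.654e+09.
L_total = 10·log₁₀(1.654e+09) = 92.19 dB SPL.

92.2 dB SPL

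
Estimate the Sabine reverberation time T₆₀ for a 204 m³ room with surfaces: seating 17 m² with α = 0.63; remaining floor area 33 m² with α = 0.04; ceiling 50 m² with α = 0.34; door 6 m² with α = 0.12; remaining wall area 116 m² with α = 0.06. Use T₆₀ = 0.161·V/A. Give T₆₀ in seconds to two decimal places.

Summing Sᵢαᵢ: 17·0.63 + 33·0.04 + 50·0.34 + 6·0.12 + 116·0.06 = 36.71 m².
T₆₀ = 0.161 × 204 / 36.71 = 0.895 s.

0.89 s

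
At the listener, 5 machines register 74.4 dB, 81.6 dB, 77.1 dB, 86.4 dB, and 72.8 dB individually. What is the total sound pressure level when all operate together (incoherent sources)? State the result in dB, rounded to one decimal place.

Incoherent sources combine by intensity addition: L_total = 10·log₁₀(Σ 10^(L_i/10)).
Σ 10^(L/10) = 10^(74.4/10) + 10^(81.6/10) + 10^(77.1/10) + 10^(86.4/10) + 10^(72.8/10) = 6.789e+08.
L_total = 10·log₁₀(6.789e+08) = 88.32 dB.

88.3 dB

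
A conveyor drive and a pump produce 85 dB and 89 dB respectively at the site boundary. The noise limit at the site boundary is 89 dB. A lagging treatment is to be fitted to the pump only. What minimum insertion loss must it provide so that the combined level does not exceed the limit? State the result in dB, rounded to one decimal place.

The untreated sources together contribute 10^(85/10) = 3.162e+08, i.e. 85.00 dB.
To meet 89 dB overall, the treated pump may contribute at most 10^(89/10) − 3.162e+08 = 4.781e+08, i.e. 86.80 dB.
So the pump must be reduced from 89 to 86.80 dB: IL = 2.20 dB.

2.2 dB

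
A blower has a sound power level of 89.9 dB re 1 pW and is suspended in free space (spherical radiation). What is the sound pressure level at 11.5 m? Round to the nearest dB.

58 dB

L_p = L_w − 10·log₁₀(4π·r²) with r = 11.5 m.
4π·r² = 1662 m², 10·log₁₀ of that is 32.206 dB.
L_p = 89.9 − 32.206 = 57.69 dB.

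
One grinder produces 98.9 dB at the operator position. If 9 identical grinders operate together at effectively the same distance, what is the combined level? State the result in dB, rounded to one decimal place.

108.4 dB

N identical incoherent sources raise the level by 10·log₁₀ N.
L_total = 98.9 + 10·log₁₀(9) = 98.9 + 9.542 = 108.44 dB.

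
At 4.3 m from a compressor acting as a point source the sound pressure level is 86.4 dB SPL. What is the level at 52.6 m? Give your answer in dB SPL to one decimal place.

For a point source, L₂ = L₁ − 20·log₁₀(r₂/r₁).
L₂ = 86.4 − 20·log₁₀(52.6/4.3) = 86.4 − 21.750 = 64.65 dB SPL.

64.6 dB SPL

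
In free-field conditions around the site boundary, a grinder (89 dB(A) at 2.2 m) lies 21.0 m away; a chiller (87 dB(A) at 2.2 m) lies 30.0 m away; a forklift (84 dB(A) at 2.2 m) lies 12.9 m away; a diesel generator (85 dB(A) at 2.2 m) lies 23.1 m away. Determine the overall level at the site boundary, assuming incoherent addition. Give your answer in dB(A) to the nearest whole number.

Propagate each source to the receiver with L = L_ref − 20·log₁₀(r/r_ref), then add intensities.
grinder: 89 − 20·log₁₀(21.0/2.2) = 89 − 19.60 = 69.40 dB(A).
chiller: 87 − 20·log₁₀(30.0/2.2) = 87 − 22.69 = 64.31 dB(A).
forklift: 84 − 20·log₁₀(12.9/2.2) = 84 − 15.36 = 68.64 dB(A).
diesel generator: 85 − 20·log₁₀(23.1/2.2) = 85 − 20.42 = 64.58 dB(A).
Σ 10^(L/10) = 2.159e+07 → L_total = 10·log₁₀(2.159e+07) = 73.34 dB(A).

73 dB(A)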